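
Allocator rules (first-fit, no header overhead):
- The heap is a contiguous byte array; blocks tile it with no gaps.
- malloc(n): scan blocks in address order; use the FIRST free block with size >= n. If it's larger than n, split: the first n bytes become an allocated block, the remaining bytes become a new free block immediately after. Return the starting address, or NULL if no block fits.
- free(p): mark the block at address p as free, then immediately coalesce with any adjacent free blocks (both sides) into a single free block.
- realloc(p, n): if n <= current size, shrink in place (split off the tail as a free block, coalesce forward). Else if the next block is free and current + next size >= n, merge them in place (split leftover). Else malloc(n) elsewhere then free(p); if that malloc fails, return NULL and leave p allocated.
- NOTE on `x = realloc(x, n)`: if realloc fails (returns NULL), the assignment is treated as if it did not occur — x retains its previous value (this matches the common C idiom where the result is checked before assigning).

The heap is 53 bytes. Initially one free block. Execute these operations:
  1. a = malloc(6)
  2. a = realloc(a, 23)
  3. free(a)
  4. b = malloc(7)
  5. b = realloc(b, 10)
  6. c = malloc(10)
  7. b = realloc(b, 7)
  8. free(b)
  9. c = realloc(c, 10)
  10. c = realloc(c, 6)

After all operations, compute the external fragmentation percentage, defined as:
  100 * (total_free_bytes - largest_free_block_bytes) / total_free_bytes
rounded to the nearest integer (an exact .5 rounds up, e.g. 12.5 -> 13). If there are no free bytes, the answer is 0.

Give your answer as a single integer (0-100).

Op 1: a = malloc(6) -> a = 0; heap: [0-5 ALLOC][6-52 FREE]
Op 2: a = realloc(a, 23) -> a = 0; heap: [0-22 ALLOC][23-52 FREE]
Op 3: free(a) -> (freed a); heap: [0-52 FREE]
Op 4: b = malloc(7) -> b = 0; heap: [0-6 ALLOC][7-52 FREE]
Op 5: b = realloc(b, 10) -> b = 0; heap: [0-9 ALLOC][10-52 FREE]
Op 6: c = malloc(10) -> c = 10; heap: [0-9 ALLOC][10-19 ALLOC][20-52 FREE]
Op 7: b = realloc(b, 7) -> b = 0; heap: [0-6 ALLOC][7-9 FREE][10-19 ALLOC][20-52 FREE]
Op 8: free(b) -> (freed b); heap: [0-9 FREE][10-19 ALLOC][20-52 FREE]
Op 9: c = realloc(c, 10) -> c = 10; heap: [0-9 FREE][10-19 ALLOC][20-52 FREE]
Op 10: c = realloc(c, 6) -> c = 10; heap: [0-9 FREE][10-15 ALLOC][16-52 FREE]
Free blocks: [10 37] total_free=47 largest=37 -> 100*(47-37)/47 = 1000/47 ≈ 21.277 -> rounds to 21

Answer: 21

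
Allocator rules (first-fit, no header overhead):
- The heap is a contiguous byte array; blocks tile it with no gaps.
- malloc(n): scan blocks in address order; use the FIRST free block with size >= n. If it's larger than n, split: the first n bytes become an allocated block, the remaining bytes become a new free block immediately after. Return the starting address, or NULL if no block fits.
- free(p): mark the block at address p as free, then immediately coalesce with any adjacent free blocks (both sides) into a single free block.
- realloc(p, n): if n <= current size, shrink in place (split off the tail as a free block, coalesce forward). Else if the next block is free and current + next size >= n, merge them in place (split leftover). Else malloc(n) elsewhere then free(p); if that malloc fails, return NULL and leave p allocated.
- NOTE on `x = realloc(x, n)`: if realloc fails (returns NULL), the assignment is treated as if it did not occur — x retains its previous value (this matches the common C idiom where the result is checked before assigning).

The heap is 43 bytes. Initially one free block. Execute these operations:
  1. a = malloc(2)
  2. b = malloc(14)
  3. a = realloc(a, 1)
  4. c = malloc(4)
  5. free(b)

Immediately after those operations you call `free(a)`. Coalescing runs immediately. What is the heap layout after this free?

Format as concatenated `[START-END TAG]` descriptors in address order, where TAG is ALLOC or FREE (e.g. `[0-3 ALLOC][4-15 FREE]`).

Answer: [0-15 FREE][16-19 ALLOC][20-42 FREE]

Derivation:
Op 1: a = malloc(2) -> a = 0; heap: [0-1 ALLOC][2-42 FREE]
Op 2: b = malloc(14) -> b = 2; heap: [0-1 ALLOC][2-15 ALLOC][16-42 FREE]
Op 3: a = realloc(a, 1) -> a = 0; heap: [0-0 ALLOC][1-1 FREE][2-15 ALLOC][16-42 FREE]
Op 4: c = malloc(4) -> c = 16; heap: [0-0 ALLOC][1-1 FREE][2-15 ALLOC][16-19 ALLOC][20-42 FREE]
Op 5: free(b) -> (freed b); heap: [0-0 ALLOC][1-15 FREE][16-19 ALLOC][20-42 FREE]
free(a): a = 0 -> block [0-0 ALLOC]; mark free, coalesce with adjacent free neighbors -> [0-15 FREE][16-19 ALLOC][20-42 FREE]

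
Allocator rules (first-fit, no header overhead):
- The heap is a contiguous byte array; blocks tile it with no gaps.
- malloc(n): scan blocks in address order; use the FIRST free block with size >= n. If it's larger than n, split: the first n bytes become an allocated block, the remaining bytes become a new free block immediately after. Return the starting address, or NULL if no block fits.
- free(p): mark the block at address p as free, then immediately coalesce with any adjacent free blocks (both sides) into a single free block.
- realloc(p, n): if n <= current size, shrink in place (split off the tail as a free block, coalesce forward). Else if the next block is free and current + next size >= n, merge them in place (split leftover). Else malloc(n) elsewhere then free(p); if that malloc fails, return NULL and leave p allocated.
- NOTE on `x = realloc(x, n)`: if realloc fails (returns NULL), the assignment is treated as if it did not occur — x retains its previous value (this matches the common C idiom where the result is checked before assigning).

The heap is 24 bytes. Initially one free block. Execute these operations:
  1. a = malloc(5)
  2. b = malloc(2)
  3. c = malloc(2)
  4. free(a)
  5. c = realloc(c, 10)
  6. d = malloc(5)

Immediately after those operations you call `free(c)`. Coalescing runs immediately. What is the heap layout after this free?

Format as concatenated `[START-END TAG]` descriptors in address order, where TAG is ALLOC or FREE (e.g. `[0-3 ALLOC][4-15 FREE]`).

Answer: [0-4 ALLOC][5-6 ALLOC][7-23 FREE]

Derivation:
Op 1: a = malloc(5) -> a = 0; heap: [0-4 ALLOC][5-23 FREE]
Op 2: b = malloc(2) -> b = 5; heap: [0-4 ALLOC][5-6 ALLOC][7-23 FREE]
Op 3: c = malloc(2) -> c = 7; heap: [0-4 ALLOC][5-6 ALLOC][7-8 ALLOC][9-23 FREE]
Op 4: free(a) -> (freed a); heap: [0-4 FREE][5-6 ALLOC][7-8 ALLOC][9-23 FREE]
Op 5: c = realloc(c, 10) -> c = 7; heap: [0-4 FREE][5-6 ALLOC][7-16 ALLOC][17-23 FREE]
Op 6: d = malloc(5) -> d = 0; heap: [0-4 ALLOC][5-6 ALLOC][7-16 ALLOC][17-23 FREE]
free(c): c = 7 -> block [7-16 ALLOC]; mark free, coalesce with adjacent free neighbors -> [0-4 ALLOC][5-6 ALLOC][7-23 FREE]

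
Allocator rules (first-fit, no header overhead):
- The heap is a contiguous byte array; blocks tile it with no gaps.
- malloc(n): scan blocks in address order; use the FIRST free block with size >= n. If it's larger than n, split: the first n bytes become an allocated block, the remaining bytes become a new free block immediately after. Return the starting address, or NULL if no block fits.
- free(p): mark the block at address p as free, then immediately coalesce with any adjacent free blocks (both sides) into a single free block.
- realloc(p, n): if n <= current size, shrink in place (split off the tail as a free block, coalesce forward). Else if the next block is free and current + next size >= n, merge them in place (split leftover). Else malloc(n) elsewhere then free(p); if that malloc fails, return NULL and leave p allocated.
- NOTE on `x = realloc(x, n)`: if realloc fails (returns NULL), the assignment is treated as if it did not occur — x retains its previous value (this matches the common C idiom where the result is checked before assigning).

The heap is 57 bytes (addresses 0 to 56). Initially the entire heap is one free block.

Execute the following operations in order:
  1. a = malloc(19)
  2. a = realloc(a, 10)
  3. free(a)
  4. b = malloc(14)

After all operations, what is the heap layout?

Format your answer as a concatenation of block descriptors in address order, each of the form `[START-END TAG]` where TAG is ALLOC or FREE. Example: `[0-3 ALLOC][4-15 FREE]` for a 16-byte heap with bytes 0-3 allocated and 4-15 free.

Answer: [0-13 ALLOC][14-56 FREE]

Derivation:
Op 1: a = malloc(19) -> a = 0; heap: [0-18 ALLOC][19-56 FREE]
Op 2: a = realloc(a, 10) -> a = 0; heap: [0-9 ALLOC][10-56 FREE]
Op 3: free(a) -> (freed a); heap: [0-56 FREE]
Op 4: b = malloc(14) -> b = 0; heap: [0-13 ALLOC][14-56 FREE]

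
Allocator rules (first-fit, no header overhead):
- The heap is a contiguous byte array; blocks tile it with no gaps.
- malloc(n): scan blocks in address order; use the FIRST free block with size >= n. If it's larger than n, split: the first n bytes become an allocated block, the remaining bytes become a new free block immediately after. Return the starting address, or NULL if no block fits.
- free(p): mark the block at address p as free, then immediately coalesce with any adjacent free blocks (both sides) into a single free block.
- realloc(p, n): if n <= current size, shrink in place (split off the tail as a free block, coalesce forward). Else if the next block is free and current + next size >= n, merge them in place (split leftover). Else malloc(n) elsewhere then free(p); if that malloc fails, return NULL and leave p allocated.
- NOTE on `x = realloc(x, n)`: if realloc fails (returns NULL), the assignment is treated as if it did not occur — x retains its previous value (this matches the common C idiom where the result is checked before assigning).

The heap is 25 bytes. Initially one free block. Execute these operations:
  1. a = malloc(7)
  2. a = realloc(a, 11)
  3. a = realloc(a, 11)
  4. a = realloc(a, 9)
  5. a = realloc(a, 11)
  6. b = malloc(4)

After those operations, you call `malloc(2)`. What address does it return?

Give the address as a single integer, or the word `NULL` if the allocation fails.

Op 1: a = malloc(7) -> a = 0; heap: [0-6 ALLOC][7-24 FREE]
Op 2: a = realloc(a, 11) -> a = 0; heap: [0-10 ALLOC][11-24 FREE]
Op 3: a = realloc(a, 11) -> a = 0; heap: [0-10 ALLOC][11-24 FREE]
Op 4: a = realloc(a, 9) -> a = 0; heap: [0-8 ALLOC][9-24 FREE]
Op 5: a = realloc(a, 11) -> a = 0; heap: [0-10 ALLOC][11-24 FREE]
Op 6: b = malloc(4) -> b = 11; heap: [0-10 ALLOC][11-14 ALLOC][15-24 FREE]
malloc(2): first-fit scan over [0-10 ALLOC][11-14 ALLOC][15-24 FREE] -> 15

Answer: 15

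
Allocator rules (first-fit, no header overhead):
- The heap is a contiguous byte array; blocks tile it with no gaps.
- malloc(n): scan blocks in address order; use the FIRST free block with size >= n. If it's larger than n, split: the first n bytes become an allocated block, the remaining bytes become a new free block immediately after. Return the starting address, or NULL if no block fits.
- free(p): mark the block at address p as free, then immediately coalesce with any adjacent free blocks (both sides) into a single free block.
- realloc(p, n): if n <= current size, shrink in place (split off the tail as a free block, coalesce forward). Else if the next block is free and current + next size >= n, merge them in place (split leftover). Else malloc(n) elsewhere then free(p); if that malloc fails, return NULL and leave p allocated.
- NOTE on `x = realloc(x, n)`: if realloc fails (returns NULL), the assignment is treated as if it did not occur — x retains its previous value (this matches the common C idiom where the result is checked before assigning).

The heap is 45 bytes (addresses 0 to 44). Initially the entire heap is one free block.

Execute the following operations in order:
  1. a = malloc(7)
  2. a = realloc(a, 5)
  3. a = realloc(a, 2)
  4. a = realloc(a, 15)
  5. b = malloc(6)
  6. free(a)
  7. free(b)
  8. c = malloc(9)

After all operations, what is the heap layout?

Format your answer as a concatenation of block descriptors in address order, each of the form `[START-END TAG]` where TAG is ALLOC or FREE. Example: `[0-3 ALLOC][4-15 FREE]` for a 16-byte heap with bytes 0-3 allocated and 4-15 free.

Answer: [0-8 ALLOC][9-44 FREE]

Derivation:
Op 1: a = malloc(7) -> a = 0; heap: [0-6 ALLOC][7-44 FREE]
Op 2: a = realloc(a, 5) -> a = 0; heap: [0-4 ALLOC][5-44 FREE]
Op 3: a = realloc(a, 2) -> a = 0; heap: [0-1 ALLOC][2-44 FREE]
Op 4: a = realloc(a, 15) -> a = 0; heap: [0-14 ALLOC][15-44 FREE]
Op 5: b = malloc(6) -> b = 15; heap: [0-14 ALLOC][15-20 ALLOC][21-44 FREE]
Op 6: free(a) -> (freed a); heap: [0-14 FREE][15-20 ALLOC][21-44 FREE]
Op 7: free(b) -> (freed b); heap: [0-44 FREE]
Op 8: c = malloc(9) -> c = 0; heap: [0-8 ALLOC][9-44 FREE]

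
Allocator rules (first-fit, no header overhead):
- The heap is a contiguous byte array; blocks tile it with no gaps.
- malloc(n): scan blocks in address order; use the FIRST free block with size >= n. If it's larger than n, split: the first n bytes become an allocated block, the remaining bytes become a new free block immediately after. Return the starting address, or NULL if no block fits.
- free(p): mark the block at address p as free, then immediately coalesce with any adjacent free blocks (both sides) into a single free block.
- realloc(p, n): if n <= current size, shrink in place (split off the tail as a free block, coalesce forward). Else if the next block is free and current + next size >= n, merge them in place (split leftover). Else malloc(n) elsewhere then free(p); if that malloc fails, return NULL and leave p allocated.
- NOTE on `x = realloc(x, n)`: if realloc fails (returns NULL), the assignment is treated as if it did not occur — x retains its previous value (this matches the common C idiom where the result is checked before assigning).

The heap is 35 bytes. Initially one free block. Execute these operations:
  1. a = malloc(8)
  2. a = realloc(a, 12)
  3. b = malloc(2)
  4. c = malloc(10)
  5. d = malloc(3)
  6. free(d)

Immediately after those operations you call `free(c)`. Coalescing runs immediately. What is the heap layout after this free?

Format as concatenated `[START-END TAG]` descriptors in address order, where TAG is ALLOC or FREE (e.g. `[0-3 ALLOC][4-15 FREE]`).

Answer: [0-11 ALLOC][12-13 ALLOC][14-34 FREE]

Derivation:
Op 1: a = malloc(8) -> a = 0; heap: [0-7 ALLOC][8-34 FREE]
Op 2: a = realloc(a, 12) -> a = 0; heap: [0-11 ALLOC][12-34 FREE]
Op 3: b = malloc(2) -> b = 12; heap: [0-11 ALLOC][12-13 ALLOC][14-34 FREE]
Op 4: c = malloc(10) -> c = 14; heap: [0-11 ALLOC][12-13 ALLOC][14-23 ALLOC][24-34 FREE]
Op 5: d = malloc(3) -> d = 24; heap: [0-11 ALLOC][12-13 ALLOC][14-23 ALLOC][24-26 ALLOC][27-34 FREE]
Op 6: free(d) -> (freed d); heap: [0-11 ALLOC][12-13 ALLOC][14-23 ALLOC][24-34 FREE]
free(c): c = 14 -> block [14-23 ALLOC]; mark free, coalesce with adjacent free neighbors -> [0-11 ALLOC][12-13 ALLOC][14-34 FREE]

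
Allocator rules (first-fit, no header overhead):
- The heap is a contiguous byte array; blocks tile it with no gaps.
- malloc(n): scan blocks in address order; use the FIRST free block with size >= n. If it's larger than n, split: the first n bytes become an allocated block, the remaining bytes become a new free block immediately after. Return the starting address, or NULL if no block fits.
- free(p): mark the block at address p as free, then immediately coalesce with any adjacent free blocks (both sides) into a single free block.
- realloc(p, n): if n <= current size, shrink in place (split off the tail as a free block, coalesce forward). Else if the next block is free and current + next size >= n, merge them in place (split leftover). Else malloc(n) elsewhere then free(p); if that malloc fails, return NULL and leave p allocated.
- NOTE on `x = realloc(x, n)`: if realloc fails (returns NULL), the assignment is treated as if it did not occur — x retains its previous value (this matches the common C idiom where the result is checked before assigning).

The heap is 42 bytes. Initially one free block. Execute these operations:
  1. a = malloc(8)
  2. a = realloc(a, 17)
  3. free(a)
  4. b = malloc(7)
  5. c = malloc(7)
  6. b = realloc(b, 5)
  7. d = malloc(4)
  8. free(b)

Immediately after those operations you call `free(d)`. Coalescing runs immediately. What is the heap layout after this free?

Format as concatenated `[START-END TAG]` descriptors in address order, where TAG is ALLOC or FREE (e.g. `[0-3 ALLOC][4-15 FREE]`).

Op 1: a = malloc(8) -> a = 0; heap: [0-7 ALLOC][8-41 FREE]
Op 2: a = realloc(a, 17) -> a = 0; heap: [0-16 ALLOC][17-41 FREE]
Op 3: free(a) -> (freed a); heap: [0-41 FREE]
Op 4: b = malloc(7) -> b = 0; heap: [0-6 ALLOC][7-41 FREE]
Op 5: c = malloc(7) -> c = 7; heap: [0-6 ALLOC][7-13 ALLOC][14-41 FREE]
Op 6: b = realloc(b, 5) -> b = 0; heap: [0-4 ALLOC][5-6 FREE][7-13 ALLOC][14-41 FREE]
Op 7: d = malloc(4) -> d = 14; heap: [0-4 ALLOC][5-6 FREE][7-13 ALLOC][14-17 ALLOC][18-41 FREE]
Op 8: free(b) -> (freed b); heap: [0-6 FREE][7-13 ALLOC][14-17 ALLOC][18-41 FREE]
free(d): d = 14 -> block [14-17 ALLOC]; mark free, coalesce with adjacent free neighbors -> [0-6 FREE][7-13 ALLOC][14-41 FREE]

Answer: [0-6 FREE][7-13 ALLOC][14-41 FREE]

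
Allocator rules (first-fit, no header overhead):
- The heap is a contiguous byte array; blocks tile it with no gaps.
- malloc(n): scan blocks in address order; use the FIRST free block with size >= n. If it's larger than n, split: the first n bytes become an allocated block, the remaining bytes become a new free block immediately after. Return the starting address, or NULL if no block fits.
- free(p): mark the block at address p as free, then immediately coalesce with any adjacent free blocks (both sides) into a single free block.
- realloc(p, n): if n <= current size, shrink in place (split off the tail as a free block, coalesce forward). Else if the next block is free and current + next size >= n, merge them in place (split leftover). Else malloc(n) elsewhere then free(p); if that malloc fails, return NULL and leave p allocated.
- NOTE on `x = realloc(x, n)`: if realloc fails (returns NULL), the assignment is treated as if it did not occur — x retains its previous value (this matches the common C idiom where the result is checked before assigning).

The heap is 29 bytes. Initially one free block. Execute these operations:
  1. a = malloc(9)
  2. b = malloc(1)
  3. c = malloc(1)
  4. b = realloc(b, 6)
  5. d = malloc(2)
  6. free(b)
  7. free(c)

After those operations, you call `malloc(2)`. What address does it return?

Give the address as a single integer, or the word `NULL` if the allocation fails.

Answer: 9

Derivation:
Op 1: a = malloc(9) -> a = 0; heap: [0-8 ALLOC][9-28 FREE]
Op 2: b = malloc(1) -> b = 9; heap: [0-8 ALLOC][9-9 ALLOC][10-28 FREE]
Op 3: c = malloc(1) -> c = 10; heap: [0-8 ALLOC][9-9 ALLOC][10-10 ALLOC][11-28 FREE]
Op 4: b = realloc(b, 6) -> b = 11; heap: [0-8 ALLOC][9-9 FREE][10-10 ALLOC][11-16 ALLOC][17-28 FREE]
Op 5: d = malloc(2) -> d = 17; heap: [0-8 ALLOC][9-9 FREE][10-10 ALLOC][11-16 ALLOC][17-18 ALLOC][19-28 FREE]
Op 6: free(b) -> (freed b); heap: [0-8 ALLOC][9-9 FREE][10-10 ALLOC][11-16 FREE][17-18 ALLOC][19-28 FREE]
Op 7: free(c) -> (freed c); heap: [0-8 ALLOC][9-16 FREE][17-18 ALLOC][19-28 FREE]
malloc(2): first-fit scan over [0-8 ALLOC][9-16 FREE][17-18 ALLOC][19-28 FREE] -> 9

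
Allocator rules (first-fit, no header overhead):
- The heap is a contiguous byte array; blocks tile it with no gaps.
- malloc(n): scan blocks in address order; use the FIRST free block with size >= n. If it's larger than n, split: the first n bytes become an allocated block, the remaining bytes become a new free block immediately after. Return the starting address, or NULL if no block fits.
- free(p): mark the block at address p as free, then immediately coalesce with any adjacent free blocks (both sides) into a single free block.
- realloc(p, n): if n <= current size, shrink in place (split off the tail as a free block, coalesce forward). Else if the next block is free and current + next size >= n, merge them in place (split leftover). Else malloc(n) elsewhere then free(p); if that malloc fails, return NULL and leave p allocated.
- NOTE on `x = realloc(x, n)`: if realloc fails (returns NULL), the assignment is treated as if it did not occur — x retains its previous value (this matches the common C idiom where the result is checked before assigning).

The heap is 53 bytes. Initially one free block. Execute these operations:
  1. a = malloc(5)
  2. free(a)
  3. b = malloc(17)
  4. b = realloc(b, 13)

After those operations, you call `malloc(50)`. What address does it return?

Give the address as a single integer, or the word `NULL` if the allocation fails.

Op 1: a = malloc(5) -> a = 0; heap: [0-4 ALLOC][5-52 FREE]
Op 2: free(a) -> (freed a); heap: [0-52 FREE]
Op 3: b = malloc(17) -> b = 0; heap: [0-16 ALLOC][17-52 FREE]
Op 4: b = realloc(b, 13) -> b = 0; heap: [0-12 ALLOC][13-52 FREE]
malloc(50): first-fit scan over [0-12 ALLOC][13-52 FREE] -> NULL

Answer: NULL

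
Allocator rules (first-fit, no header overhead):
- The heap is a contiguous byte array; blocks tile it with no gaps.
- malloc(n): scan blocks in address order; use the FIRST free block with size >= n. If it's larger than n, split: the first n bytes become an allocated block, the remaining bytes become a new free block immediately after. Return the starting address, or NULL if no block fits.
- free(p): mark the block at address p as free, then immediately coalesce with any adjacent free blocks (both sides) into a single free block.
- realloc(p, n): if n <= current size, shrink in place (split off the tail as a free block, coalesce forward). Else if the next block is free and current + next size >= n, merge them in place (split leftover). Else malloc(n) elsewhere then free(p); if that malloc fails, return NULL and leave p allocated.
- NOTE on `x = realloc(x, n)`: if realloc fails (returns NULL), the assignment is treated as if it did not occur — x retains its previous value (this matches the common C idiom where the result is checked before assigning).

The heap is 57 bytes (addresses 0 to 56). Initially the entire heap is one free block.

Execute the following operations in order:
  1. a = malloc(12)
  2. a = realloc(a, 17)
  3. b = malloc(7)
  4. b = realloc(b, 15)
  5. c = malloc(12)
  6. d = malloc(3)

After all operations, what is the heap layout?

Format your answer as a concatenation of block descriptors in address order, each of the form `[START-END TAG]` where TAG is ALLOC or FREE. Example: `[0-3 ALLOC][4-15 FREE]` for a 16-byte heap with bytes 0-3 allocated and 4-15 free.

Op 1: a = malloc(12) -> a = 0; heap: [0-11 ALLOC][12-56 FREE]
Op 2: a = realloc(a, 17) -> a = 0; heap: [0-16 ALLOC][17-56 FREE]
Op 3: b = malloc(7) -> b = 17; heap: [0-16 ALLOC][17-23 ALLOC][24-56 FREE]
Op 4: b = realloc(b, 15) -> b = 17; heap: [0-16 ALLOC][17-31 ALLOC][32-56 FREE]
Op 5: c = malloc(12) -> c = 32; heap: [0-16 ALLOC][17-31 ALLOC][32-43 ALLOC][44-56 FREE]
Op 6: d = malloc(3) -> d = 44; heap: [0-16 ALLOC][17-31 ALLOC][32-43 ALLOC][44-46 ALLOC][47-56 FREE]

Answer: [0-16 ALLOC][17-31 ALLOC][32-43 ALLOC][44-46 ALLOC][47-56 FREE]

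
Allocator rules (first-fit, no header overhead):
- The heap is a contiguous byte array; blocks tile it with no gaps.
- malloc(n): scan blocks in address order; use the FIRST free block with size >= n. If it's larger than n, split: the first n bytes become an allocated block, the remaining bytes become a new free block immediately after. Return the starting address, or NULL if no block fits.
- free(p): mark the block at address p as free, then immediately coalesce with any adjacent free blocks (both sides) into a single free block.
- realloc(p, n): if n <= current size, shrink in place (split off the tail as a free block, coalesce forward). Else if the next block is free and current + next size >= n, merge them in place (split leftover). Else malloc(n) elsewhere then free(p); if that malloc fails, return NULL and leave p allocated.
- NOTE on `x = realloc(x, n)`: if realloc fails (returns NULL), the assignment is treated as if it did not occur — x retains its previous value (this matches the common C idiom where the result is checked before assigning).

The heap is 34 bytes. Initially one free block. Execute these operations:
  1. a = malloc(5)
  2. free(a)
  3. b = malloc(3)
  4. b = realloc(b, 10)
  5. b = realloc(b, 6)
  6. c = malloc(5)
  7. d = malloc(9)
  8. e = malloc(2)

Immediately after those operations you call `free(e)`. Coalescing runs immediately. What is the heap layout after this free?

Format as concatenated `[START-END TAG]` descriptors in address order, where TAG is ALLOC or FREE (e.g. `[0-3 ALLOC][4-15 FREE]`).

Op 1: a = malloc(5) -> a = 0; heap: [0-4 ALLOC][5-33 FREE]
Op 2: free(a) -> (freed a); heap: [0-33 FREE]
Op 3: b = malloc(3) -> b = 0; heap: [0-2 ALLOC][3-33 FREE]
Op 4: b = realloc(b, 10) -> b = 0; heap: [0-9 ALLOC][10-33 FREE]
Op 5: b = realloc(b, 6) -> b = 0; heap: [0-5 ALLOC][6-33 FREE]
Op 6: c = malloc(5) -> c = 6; heap: [0-5 ALLOC][6-10 ALLOC][11-33 FREE]
Op 7: d = malloc(9) -> d = 11; heap: [0-5 ALLOC][6-10 ALLOC][11-19 ALLOC][20-33 FREE]
Op 8: e = malloc(2) -> e = 20; heap: [0-5 ALLOC][6-10 ALLOC][11-19 ALLOC][20-21 ALLOC][22-33 FREE]
free(e): e = 20 -> block [20-21 ALLOC]; mark free, coalesce with adjacent free neighbors -> [0-5 ALLOC][6-10 ALLOC][11-19 ALLOC][20-33 FREE]

Answer: [0-5 ALLOC][6-10 ALLOC][11-19 ALLOC][20-33 FREE]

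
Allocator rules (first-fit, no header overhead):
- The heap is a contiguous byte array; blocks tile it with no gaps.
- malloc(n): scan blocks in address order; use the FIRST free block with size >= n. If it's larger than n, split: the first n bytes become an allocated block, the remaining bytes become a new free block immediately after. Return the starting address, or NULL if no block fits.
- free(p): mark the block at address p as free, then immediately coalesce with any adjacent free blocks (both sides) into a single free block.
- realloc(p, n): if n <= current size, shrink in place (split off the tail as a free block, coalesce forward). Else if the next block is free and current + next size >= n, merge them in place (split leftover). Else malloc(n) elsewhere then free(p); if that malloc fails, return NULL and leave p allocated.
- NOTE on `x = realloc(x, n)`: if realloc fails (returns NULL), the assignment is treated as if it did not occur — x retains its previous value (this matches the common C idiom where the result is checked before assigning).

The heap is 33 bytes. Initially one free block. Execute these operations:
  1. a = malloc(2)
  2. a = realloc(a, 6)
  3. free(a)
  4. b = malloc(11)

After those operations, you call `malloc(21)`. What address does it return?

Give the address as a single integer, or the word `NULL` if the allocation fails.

Answer: 11

Derivation:
Op 1: a = malloc(2) -> a = 0; heap: [0-1 ALLOC][2-32 FREE]
Op 2: a = realloc(a, 6) -> a = 0; heap: [0-5 ALLOC][6-32 FREE]
Op 3: free(a) -> (freed a); heap: [0-32 FREE]
Op 4: b = malloc(11) -> b = 0; heap: [0-10 ALLOC][11-32 FREE]
malloc(21): first-fit scan over [0-10 ALLOC][11-32 FREE] -> 11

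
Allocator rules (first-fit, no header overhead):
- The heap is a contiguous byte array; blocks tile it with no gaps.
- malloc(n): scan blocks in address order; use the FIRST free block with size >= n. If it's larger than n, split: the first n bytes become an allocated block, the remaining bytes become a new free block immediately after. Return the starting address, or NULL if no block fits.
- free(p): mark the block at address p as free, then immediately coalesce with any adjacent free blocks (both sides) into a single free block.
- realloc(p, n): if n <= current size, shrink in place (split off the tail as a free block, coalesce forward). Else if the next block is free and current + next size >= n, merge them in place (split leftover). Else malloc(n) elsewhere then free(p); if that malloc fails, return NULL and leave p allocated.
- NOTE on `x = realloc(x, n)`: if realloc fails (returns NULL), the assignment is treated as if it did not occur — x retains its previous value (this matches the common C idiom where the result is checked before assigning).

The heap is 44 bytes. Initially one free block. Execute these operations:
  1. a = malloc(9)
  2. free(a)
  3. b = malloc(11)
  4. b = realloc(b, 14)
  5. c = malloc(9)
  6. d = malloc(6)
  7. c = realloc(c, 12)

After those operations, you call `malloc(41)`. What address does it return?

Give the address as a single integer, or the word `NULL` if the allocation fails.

Answer: NULL

Derivation:
Op 1: a = malloc(9) -> a = 0; heap: [0-8 ALLOC][9-43 FREE]
Op 2: free(a) -> (freed a); heap: [0-43 FREE]
Op 3: b = malloc(11) -> b = 0; heap: [0-10 ALLOC][11-43 FREE]
Op 4: b = realloc(b, 14) -> b = 0; heap: [0-13 ALLOC][14-43 FREE]
Op 5: c = malloc(9) -> c = 14; heap: [0-13 ALLOC][14-22 ALLOC][23-43 FREE]
Op 6: d = malloc(6) -> d = 23; heap: [0-13 ALLOC][14-22 ALLOC][23-28 ALLOC][29-43 FREE]
Op 7: c = realloc(c, 12) -> c = 29; heap: [0-13 ALLOC][14-22 FREE][23-28 ALLOC][29-40 ALLOC][41-43 FREE]
malloc(41): first-fit scan over [0-13 ALLOC][14-22 FREE][23-28 ALLOC][29-40 ALLOC][41-43 FREE] -> NULL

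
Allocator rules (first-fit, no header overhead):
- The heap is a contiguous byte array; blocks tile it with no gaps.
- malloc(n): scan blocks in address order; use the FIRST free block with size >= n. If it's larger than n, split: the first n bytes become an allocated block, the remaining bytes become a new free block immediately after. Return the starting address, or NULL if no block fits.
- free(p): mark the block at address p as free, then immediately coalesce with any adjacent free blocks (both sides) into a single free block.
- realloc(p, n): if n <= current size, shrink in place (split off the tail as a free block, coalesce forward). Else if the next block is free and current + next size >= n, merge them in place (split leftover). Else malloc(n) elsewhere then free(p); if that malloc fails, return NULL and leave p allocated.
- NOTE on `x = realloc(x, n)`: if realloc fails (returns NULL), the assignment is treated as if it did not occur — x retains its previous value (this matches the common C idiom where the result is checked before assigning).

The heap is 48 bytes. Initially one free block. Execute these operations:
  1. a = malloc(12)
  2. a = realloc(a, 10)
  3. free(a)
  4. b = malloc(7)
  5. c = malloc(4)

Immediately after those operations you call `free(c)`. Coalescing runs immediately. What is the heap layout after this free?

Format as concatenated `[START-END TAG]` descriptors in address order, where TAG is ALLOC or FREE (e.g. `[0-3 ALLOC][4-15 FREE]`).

Answer: [0-6 ALLOC][7-47 FREE]

Derivation:
Op 1: a = malloc(12) -> a = 0; heap: [0-11 ALLOC][12-47 FREE]
Op 2: a = realloc(a, 10) -> a = 0; heap: [0-9 ALLOC][10-47 FREE]
Op 3: free(a) -> (freed a); heap: [0-47 FREE]
Op 4: b = malloc(7) -> b = 0; heap: [0-6 ALLOC][7-47 FREE]
Op 5: c = malloc(4) -> c = 7; heap: [0-6 ALLOC][7-10 ALLOC][11-47 FREE]
free(c): c = 7 -> block [7-10 ALLOC]; mark free, coalesce with adjacent free neighbors -> [0-6 ALLOC][7-47 FREE]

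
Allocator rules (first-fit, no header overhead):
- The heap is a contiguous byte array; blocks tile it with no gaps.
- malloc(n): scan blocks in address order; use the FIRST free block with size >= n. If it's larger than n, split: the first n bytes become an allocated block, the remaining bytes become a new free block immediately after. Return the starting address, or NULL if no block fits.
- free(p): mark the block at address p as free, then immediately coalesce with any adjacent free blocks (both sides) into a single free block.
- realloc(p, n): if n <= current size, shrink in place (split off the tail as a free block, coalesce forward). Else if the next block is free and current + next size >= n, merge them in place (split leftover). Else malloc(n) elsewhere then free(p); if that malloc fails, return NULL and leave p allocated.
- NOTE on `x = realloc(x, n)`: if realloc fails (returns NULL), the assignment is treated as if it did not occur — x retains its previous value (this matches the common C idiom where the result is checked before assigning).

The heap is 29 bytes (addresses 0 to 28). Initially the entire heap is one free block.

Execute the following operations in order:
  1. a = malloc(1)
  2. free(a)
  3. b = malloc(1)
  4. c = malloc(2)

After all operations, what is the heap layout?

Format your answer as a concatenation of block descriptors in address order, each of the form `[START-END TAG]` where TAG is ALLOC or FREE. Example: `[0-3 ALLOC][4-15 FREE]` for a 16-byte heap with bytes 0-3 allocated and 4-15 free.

Answer: [0-0 ALLOC][1-2 ALLOC][3-28 FREE]

Derivation:
Op 1: a = malloc(1) -> a = 0; heap: [0-0 ALLOC][1-28 FREE]
Op 2: free(a) -> (freed a); heap: [0-28 FREE]
Op 3: b = malloc(1) -> b = 0; heap: [0-0 ALLOC][1-28 FREE]
Op 4: c = malloc(2) -> c = 1; heap: [0-0 ALLOC][1-2 ALLOC][3-28 FREE]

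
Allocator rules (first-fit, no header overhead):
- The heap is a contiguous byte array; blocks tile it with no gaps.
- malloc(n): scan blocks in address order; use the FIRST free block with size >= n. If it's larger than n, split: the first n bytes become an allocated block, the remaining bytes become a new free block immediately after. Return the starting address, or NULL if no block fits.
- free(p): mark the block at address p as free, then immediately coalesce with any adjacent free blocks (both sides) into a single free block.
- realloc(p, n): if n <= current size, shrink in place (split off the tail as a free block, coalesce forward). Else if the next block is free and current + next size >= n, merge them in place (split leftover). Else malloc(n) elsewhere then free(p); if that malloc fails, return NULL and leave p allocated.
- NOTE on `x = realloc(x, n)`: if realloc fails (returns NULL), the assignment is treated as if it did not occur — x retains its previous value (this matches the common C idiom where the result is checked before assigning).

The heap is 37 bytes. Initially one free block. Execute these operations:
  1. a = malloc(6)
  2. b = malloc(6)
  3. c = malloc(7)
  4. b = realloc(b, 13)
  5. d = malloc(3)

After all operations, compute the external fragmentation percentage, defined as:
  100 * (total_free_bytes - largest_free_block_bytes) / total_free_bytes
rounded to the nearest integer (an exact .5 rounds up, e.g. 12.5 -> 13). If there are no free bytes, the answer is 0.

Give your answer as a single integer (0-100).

Answer: 38

Derivation:
Op 1: a = malloc(6) -> a = 0; heap: [0-5 ALLOC][6-36 FREE]
Op 2: b = malloc(6) -> b = 6; heap: [0-5 ALLOC][6-11 ALLOC][12-36 FREE]
Op 3: c = malloc(7) -> c = 12; heap: [0-5 ALLOC][6-11 ALLOC][12-18 ALLOC][19-36 FREE]
Op 4: b = realloc(b, 13) -> b = 19; heap: [0-5 ALLOC][6-11 FREE][12-18 ALLOC][19-31 ALLOC][32-36 FREE]
Op 5: d = malloc(3) -> d = 6; heap: [0-5 ALLOC][6-8 ALLOC][9-11 FREE][12-18 ALLOC][19-31 ALLOC][32-36 FREE]
Free blocks: [3 5] total_free=8 largest=5 -> 100*(8-5)/8 = 300/8 = 37.5 -> rounds to 38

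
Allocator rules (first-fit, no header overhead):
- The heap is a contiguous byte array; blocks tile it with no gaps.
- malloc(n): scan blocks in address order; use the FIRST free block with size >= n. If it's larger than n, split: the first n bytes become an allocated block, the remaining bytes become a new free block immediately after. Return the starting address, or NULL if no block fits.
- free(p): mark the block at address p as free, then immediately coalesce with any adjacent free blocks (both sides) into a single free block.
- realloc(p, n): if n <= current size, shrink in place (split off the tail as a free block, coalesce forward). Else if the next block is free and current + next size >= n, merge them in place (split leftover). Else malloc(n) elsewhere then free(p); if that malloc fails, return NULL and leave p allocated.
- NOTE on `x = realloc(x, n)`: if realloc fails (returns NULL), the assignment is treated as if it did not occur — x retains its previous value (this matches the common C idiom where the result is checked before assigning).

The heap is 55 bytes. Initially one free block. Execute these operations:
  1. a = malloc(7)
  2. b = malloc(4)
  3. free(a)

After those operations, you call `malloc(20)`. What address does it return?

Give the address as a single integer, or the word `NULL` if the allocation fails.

Answer: 11

Derivation:
Op 1: a = malloc(7) -> a = 0; heap: [0-6 ALLOC][7-54 FREE]
Op 2: b = malloc(4) -> b = 7; heap: [0-6 ALLOC][7-10 ALLOC][11-54 FREE]
Op 3: free(a) -> (freed a); heap: [0-6 FREE][7-10 ALLOC][11-54 FREE]
malloc(20): first-fit scan over [0-6 FREE][7-10 ALLOC][11-54 FREE] -> 11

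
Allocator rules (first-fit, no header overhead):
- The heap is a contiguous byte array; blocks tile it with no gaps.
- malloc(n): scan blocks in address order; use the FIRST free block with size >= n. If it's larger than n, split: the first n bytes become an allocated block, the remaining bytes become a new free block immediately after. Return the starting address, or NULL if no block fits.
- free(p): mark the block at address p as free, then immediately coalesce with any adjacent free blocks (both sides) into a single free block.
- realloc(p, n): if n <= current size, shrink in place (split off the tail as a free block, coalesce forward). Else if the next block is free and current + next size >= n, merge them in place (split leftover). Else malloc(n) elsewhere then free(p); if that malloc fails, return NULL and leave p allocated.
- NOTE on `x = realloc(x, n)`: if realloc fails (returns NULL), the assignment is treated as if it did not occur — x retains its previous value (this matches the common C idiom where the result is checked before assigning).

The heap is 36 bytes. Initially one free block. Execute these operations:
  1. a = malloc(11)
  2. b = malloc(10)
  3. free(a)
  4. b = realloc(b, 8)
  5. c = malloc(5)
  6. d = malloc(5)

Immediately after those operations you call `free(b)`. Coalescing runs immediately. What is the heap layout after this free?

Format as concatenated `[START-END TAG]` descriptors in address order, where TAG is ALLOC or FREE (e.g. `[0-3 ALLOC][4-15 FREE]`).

Op 1: a = malloc(11) -> a = 0; heap: [0-10 ALLOC][11-35 FREE]
Op 2: b = malloc(10) -> b = 11; heap: [0-10 ALLOC][11-20 ALLOC][21-35 FREE]
Op 3: free(a) -> (freed a); heap: [0-10 FREE][11-20 ALLOC][21-35 FREE]
Op 4: b = realloc(b, 8) -> b = 11; heap: [0-10 FREE][11-18 ALLOC][19-35 FREE]
Op 5: c = malloc(5) -> c = 0; heap: [0-4 ALLOC][5-10 FREE][11-18 ALLOC][19-35 FREE]
Op 6: d = malloc(5) -> d = 5; heap: [0-4 ALLOC][5-9 ALLOC][10-10 FREE][11-18 ALLOC][19-35 FREE]
free(b): b = 11 -> block [11-18 ALLOC]; mark free, coalesce with adjacent free neighbors -> [0-4 ALLOC][5-9 ALLOC][10-35 FREE]

Answer: [0-4 ALLOC][5-9 ALLOC][10-35 FREE]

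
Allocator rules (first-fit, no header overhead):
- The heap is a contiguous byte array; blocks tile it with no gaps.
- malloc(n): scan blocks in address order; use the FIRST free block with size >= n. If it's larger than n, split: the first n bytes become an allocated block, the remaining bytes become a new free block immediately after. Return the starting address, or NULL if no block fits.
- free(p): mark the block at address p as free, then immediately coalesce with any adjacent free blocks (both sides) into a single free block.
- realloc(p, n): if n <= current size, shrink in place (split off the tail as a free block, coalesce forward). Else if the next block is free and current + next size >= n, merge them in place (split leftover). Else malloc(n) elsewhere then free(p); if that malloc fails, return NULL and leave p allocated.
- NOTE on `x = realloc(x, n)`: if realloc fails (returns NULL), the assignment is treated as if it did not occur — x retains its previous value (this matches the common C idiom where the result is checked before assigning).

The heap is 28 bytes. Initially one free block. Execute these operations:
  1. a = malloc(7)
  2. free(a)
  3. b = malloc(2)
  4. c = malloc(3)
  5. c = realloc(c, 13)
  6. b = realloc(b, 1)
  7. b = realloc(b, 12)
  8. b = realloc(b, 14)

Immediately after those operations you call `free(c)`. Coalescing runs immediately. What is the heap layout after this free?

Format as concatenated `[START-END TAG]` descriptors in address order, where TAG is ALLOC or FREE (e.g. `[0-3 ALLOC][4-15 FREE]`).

Answer: [0-14 FREE][15-26 ALLOC][27-27 FREE]

Derivation:
Op 1: a = malloc(7) -> a = 0; heap: [0-6 ALLOC][7-27 FREE]
Op 2: free(a) -> (freed a); heap: [0-27 FREE]
Op 3: b = malloc(2) -> b = 0; heap: [0-1 ALLOC][2-27 FREE]
Op 4: c = malloc(3) -> c = 2; heap: [0-1 ALLOC][2-4 ALLOC][5-27 FREE]
Op 5: c = realloc(c, 13) -> c = 2; heap: [0-1 ALLOC][2-14 ALLOC][15-27 FREE]
Op 6: b = realloc(b, 1) -> b = 0; heap: [0-0 ALLOC][1-1 FREE][2-14 ALLOC][15-27 FREE]
Op 7: b = realloc(b, 12) -> b = 15; heap: [0-1 FREE][2-14 ALLOC][15-26 ALLOC][27-27 FREE]
Op 8: b = realloc(b, 14) -> NULL (b unchanged); heap: [0-1 FREE][2-14 ALLOC][15-26 ALLOC][27-27 FREE]
free(c): c = 2 -> block [2-14 ALLOC]; mark free, coalesce with adjacent free neighbors -> [0-14 FREE][15-26 ALLOC][27-27 FREE]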